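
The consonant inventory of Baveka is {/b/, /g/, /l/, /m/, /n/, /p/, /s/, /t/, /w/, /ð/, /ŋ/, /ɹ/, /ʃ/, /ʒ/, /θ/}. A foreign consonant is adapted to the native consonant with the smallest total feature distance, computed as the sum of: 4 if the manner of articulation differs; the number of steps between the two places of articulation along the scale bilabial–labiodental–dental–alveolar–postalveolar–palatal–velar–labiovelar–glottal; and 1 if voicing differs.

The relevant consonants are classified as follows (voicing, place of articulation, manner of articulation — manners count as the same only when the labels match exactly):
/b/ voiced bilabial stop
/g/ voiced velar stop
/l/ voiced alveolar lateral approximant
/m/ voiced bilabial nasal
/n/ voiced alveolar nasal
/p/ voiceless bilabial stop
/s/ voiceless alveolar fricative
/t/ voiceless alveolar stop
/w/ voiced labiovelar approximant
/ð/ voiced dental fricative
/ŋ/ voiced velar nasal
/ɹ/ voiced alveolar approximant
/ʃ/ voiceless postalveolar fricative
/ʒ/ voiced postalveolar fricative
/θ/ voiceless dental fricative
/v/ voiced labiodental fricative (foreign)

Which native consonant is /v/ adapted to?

ð

/ð/ is closest: same manner (fricative), place distance 1 (labiodental→dental), same voicing; total 1. Next closest is /θ/ at distance 2.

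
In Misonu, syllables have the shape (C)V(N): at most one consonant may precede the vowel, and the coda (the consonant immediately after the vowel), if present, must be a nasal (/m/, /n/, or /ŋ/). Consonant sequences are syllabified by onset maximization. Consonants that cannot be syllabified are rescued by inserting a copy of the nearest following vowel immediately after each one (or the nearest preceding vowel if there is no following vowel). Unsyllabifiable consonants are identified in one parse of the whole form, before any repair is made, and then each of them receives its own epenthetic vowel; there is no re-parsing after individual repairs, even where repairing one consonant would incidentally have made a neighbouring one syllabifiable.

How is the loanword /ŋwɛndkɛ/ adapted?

The consonants /ŋ/, /d/ cannot be parsed into a legal (C)V(N) syllable (only a nasal (/m/, /n/, or /ŋ/) is licensed in coda position; onsets are limited to one consonant).
Epenthesis after each stranded consonant: /ŋ/ → /ŋɛ/, /d/ → /dɛ/.

ŋɛwɛndɛkɛ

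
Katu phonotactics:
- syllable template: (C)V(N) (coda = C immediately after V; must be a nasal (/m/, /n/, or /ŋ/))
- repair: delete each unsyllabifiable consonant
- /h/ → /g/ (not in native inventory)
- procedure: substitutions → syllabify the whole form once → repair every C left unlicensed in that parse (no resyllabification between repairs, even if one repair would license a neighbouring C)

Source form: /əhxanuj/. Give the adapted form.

Substitution: /h/ → /g/, giving /əgxanuj/.
Under (C)V(N), the unsyllabifiable consonants are /g/, /j/ (only a nasal (/m/, /n/, or /ŋ/) is licensed in coda position; onsets are limited to one consonant).
Deletion applies to /g/, /j/.

əxanu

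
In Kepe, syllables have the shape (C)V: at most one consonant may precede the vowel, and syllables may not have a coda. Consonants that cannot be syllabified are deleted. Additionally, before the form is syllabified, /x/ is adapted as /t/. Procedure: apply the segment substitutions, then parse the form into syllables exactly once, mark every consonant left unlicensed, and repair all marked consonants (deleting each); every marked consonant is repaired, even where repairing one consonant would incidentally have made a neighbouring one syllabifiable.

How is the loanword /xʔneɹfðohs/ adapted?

Substitution: /x/ → /t/, giving /tʔneɹfðohs/.
Syllabifying with onset maximization leaves /t/, /ʔ/, /ɹ/, /f/, /h/, /s/ stranded (no codas are permitted; onsets are limited to one consonant).
Each unlicensed consonant is deleted: /t/, /ʔ/, /ɹ/, /f/, /h/, /s/.

neðo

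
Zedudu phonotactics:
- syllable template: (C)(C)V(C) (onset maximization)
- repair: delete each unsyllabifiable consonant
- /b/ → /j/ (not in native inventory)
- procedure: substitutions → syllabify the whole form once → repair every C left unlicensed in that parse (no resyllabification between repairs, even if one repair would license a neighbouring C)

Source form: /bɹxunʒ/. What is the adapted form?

ɹxun

Substitution: /b/ → /j/, giving /jɹxunʒ/.
Under (C)(C)V(C), the unsyllabifiable consonants are /j/, /ʒ/ (at most one coda consonant is licensed; onsets may contain at most 2 consonants).
Deletion applies to /j/, /ʒ/.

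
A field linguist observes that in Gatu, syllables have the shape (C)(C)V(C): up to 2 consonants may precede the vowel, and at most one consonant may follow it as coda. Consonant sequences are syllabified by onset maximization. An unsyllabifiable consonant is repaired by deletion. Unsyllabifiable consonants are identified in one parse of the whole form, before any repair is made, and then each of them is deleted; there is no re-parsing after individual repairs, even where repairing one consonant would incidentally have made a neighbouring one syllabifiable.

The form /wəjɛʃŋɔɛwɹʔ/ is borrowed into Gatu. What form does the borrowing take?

wəjɛʃŋɔɛw

The consonants /ɹ/, /ʔ/ cannot be parsed into a legal (C)(C)V(C) syllable (at most one coda consonant is licensed; onsets may contain at most 2 consonants).
Deleting the stranded consonants removes /ɹ/, /ʔ/.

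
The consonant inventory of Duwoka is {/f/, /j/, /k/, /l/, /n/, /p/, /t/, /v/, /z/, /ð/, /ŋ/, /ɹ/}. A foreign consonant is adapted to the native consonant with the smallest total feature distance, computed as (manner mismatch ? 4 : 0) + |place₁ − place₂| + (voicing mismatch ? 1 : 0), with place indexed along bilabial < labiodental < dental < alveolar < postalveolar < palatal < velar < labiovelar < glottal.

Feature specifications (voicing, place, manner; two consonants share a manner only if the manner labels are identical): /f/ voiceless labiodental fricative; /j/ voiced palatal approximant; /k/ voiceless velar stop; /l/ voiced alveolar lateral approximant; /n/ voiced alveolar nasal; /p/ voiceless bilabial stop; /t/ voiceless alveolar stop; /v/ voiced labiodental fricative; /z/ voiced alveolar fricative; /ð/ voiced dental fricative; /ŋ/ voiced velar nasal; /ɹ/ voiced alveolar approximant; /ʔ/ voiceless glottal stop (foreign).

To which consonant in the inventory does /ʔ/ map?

/k/ is closest: same manner (stop), place distance 2 (glottal→velar), same voicing; total 2. Next closest is /t/ at distance 5.

k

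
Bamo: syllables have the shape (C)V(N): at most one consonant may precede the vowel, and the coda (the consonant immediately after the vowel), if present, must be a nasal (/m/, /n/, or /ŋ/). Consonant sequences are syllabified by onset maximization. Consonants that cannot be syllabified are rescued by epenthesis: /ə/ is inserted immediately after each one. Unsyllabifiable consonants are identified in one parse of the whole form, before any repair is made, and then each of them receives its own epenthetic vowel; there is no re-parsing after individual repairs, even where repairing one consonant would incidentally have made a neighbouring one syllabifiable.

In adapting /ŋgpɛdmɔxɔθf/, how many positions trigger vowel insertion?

5

The unsyllabifiable consonants are /ŋ/, /g/, /d/, /θ/, /f/; each receives one epenthetic vowel.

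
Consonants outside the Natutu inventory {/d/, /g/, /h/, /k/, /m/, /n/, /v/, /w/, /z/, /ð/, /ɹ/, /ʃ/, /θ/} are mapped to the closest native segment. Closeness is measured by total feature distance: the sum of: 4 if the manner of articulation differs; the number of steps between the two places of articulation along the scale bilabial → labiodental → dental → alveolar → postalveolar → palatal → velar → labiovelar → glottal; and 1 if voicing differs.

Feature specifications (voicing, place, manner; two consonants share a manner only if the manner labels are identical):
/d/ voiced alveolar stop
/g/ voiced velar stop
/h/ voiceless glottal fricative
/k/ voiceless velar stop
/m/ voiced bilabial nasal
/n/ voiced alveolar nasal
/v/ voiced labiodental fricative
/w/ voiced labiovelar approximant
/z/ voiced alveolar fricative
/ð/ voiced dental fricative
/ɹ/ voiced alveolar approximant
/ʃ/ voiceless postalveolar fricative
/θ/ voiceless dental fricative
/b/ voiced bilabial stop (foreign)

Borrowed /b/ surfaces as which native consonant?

d

/d/ is closest: same manner (stop), place distance 3 (bilabial→alveolar), same voicing; total 3. Next closest is /m/ at distance 4.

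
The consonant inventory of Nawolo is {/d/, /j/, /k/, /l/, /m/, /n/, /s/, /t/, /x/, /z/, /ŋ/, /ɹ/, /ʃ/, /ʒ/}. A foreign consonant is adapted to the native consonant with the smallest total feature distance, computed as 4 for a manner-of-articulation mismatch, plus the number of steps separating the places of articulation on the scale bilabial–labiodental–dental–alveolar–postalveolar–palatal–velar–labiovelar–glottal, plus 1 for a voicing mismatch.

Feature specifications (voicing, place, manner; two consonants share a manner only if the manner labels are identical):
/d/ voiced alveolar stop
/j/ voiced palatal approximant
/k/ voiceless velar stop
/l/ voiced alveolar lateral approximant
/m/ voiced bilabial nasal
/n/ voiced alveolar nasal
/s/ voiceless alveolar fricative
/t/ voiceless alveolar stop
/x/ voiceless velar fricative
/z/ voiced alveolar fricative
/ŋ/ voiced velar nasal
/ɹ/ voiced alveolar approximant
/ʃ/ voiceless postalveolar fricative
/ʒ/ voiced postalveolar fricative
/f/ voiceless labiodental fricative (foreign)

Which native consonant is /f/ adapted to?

s

/s/ is closest: same manner (fricative), place distance 2 (labiodental→alveolar), same voicing; total 2. Next closest is /z/ at distance 3.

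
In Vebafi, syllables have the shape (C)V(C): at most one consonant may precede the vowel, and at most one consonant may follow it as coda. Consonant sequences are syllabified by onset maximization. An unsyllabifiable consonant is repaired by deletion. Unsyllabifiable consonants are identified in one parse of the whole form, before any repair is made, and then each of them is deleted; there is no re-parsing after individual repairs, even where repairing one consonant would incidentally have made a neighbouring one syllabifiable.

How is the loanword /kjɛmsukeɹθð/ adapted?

The consonants /k/, /θ/, /ð/ cannot be parsed into a legal (C)V(C) syllable (at most one coda consonant is licensed; onsets are limited to one consonant).
Deleting the stranded consonants removes /k/, /θ/, /ð/.

jɛmsukeɹ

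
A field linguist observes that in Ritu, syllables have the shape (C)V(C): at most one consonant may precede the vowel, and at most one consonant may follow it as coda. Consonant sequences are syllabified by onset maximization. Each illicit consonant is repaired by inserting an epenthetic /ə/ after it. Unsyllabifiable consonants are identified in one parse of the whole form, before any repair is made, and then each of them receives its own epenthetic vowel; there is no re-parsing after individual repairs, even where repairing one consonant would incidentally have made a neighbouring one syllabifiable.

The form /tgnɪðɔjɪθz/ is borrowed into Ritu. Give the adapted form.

təgənɪðɔjɪθzə

The consonants /t/, /g/, /z/ cannot be parsed into a legal (C)V(C) syllable (at most one coda consonant is licensed; onsets are limited to one consonant).
Epenthesis after each stranded consonant: /t/ → /tə/, /g/ → /gə/, /z/ → /zə/.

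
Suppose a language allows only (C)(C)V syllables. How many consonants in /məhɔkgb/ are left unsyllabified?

3

The consonants /k/, /g/, /b/ cannot be parsed into a legal (C)(C)V syllable (no codas are permitted; onsets may contain at most 2 consonants).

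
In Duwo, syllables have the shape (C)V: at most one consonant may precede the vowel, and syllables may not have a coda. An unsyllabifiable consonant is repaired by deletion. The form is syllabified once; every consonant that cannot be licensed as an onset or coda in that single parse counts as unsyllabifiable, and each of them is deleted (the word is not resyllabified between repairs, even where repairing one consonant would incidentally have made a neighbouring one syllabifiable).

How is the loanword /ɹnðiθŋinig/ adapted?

The consonants /ɹ/, /n/, /θ/, /g/ cannot be parsed into a legal (C)V syllable (no codas are permitted; onsets are limited to one consonant).
Deletion applies to /ɹ/, /n/, /θ/, /g/.

ðiŋini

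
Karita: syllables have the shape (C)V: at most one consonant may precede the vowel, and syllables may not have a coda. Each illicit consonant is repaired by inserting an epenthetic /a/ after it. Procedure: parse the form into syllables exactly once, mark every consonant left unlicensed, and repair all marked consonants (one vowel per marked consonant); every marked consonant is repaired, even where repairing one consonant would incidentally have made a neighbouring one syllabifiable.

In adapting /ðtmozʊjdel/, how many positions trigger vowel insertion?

4

The unsyllabifiable consonants are /ð/, /t/, /j/, /l/; each receives one epenthetic vowel.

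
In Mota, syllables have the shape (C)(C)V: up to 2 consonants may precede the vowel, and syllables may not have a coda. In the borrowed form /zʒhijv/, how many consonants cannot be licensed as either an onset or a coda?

3

The consonants /z/, /j/, /v/ cannot be parsed into a legal (C)(C)V syllable (no codas are permitted; onsets may contain at most 2 consonants).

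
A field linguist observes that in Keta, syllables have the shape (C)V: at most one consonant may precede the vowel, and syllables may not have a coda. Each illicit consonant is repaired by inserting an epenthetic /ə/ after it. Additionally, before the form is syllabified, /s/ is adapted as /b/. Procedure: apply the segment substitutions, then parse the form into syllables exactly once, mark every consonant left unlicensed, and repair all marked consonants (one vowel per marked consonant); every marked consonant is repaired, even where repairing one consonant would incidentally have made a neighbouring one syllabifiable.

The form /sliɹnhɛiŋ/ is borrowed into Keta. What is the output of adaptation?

bəliɹənəhɛiŋə

Substitution: /s/ → /b/, giving /bliɹnhɛiŋ/.
Syllabifying with onset maximization leaves /b/, /ɹ/, /n/, /ŋ/ stranded (no codas are permitted; onsets are limited to one consonant).
Each unlicensed consonant becomes the onset of a new syllable: /b/ → /bə/, /ɹ/ → /ɹə/, /n/ → /nə/, /ŋ/ → /ŋə/.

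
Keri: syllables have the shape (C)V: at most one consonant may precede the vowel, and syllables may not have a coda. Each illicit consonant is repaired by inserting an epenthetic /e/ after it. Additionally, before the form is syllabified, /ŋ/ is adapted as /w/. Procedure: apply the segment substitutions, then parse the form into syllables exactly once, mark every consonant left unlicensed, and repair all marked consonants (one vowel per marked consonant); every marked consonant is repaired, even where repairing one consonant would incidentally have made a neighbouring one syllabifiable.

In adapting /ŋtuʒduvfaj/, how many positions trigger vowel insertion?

After substitution the input is /wtuʒduvfaj/.
The unsyllabifiable consonants are /w/, /ʒ/, /v/, /j/; each receives one epenthetic vowel.

4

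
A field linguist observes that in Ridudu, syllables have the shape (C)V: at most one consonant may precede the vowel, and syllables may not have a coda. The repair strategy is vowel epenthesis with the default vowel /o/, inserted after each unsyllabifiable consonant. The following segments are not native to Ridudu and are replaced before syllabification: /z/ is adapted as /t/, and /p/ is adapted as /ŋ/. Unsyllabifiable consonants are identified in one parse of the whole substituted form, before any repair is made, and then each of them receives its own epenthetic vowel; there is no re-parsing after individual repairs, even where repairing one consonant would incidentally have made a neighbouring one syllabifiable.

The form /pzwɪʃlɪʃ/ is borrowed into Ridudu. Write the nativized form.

ŋotowɪʃolɪʃo

Substitution: /p/ → /ŋ/, /z/ → /t/, giving /ŋtwɪʃlɪʃ/.
The consonants /ŋ/, /t/, /ʃ/, /ʃ/ cannot be parsed into a legal (C)V syllable (no codas are permitted; onsets are limited to one consonant).
Inserting the epenthetic vowel yields /ŋ/ → /ŋo/, /t/ → /to/, /ʃ/ → /ʃo/, /ʃ/ → /ʃo/.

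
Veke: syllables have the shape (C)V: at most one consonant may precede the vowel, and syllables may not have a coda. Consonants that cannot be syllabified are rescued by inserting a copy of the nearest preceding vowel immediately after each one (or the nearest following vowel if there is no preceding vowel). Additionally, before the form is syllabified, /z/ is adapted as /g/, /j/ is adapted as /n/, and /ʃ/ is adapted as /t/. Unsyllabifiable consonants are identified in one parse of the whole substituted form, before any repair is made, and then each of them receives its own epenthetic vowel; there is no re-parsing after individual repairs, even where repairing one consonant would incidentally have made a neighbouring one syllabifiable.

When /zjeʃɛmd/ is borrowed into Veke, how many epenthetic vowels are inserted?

3

After substitution the input is /gnetɛmd/.
The unsyllabifiable consonants are /g/, /m/, /d/; each receives one epenthetic vowel.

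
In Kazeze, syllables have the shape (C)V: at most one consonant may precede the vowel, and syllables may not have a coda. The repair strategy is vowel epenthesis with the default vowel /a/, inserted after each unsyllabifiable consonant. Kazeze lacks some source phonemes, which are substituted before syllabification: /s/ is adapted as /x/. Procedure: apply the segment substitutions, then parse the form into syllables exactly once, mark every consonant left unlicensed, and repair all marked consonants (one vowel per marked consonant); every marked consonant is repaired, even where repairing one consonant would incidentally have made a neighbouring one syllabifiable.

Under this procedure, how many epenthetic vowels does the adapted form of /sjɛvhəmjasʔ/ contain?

After substitution the input is /xjɛvhəmjaxʔ/.
The unsyllabifiable consonants are /x/, /v/, /m/, /x/, /ʔ/; each receives one epenthetic vowel.

5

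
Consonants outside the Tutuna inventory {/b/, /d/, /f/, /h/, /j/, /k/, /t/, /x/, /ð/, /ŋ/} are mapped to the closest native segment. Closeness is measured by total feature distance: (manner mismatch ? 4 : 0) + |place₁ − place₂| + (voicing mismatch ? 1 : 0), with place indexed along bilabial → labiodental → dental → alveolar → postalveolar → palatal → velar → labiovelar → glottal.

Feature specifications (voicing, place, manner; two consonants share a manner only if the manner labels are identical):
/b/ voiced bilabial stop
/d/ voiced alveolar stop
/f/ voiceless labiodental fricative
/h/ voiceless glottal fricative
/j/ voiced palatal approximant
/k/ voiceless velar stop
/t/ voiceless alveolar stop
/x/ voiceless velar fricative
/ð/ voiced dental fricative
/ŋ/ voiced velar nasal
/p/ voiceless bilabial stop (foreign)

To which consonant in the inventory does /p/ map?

b

/b/ is closest: same manner (stop), place distance 0 (bilabial→bilabial), voicing differs (+1); total 1. Next closest is /t/ at distance 3.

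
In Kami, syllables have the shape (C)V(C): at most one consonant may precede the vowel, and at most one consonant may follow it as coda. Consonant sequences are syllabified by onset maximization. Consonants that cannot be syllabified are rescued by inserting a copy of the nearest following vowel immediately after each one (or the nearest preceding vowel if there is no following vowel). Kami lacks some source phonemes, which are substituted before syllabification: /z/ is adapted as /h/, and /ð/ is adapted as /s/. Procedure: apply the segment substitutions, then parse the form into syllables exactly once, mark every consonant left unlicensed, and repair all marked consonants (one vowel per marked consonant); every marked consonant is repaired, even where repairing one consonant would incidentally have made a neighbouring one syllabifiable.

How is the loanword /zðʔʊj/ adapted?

hʊsʊʔʊj

Substitution: /z/ → /h/, /ð/ → /s/, giving /hsʔʊj/.
The consonants /h/, /s/ cannot be parsed into a legal (C)V(C) syllable (at most one coda consonant is licensed; onsets are limited to one consonant).
Epenthesis after each stranded consonant: /h/ → /hʊ/, /s/ → /sʊ/.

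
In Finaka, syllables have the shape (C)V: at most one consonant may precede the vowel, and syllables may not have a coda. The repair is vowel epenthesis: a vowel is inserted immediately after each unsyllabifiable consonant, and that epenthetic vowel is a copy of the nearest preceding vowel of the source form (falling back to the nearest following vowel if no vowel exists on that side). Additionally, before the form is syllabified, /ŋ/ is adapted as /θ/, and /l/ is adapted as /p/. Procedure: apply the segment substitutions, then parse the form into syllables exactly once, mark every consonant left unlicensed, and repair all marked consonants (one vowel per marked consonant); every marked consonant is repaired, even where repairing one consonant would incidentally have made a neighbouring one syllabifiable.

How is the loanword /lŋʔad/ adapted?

paθaʔada

Substitution: /l/ → /p/, /ŋ/ → /θ/, giving /pθʔad/.
Under (C)V, the unsyllabifiable consonants are /p/, /θ/, /d/ (no codas are permitted; onsets are limited to one consonant).
Each unlicensed consonant becomes the onset of a new syllable: /p/ → /pa/, /θ/ → /θa/, /d/ → /da/.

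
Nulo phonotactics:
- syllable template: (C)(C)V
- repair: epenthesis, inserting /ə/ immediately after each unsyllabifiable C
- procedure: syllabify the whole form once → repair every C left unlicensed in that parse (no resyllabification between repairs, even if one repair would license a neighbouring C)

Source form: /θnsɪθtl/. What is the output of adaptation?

Under (C)(C)V, the unsyllabifiable consonants are /θ/, /θ/, /t/, /l/ (no codas are permitted; onsets may contain at most 2 consonants).
Inserting the epenthetic vowel yields /θ/ → /θə/, /θ/ → /θə/, /t/ → /tə/, /l/ → /lə/.

θənsɪθətələ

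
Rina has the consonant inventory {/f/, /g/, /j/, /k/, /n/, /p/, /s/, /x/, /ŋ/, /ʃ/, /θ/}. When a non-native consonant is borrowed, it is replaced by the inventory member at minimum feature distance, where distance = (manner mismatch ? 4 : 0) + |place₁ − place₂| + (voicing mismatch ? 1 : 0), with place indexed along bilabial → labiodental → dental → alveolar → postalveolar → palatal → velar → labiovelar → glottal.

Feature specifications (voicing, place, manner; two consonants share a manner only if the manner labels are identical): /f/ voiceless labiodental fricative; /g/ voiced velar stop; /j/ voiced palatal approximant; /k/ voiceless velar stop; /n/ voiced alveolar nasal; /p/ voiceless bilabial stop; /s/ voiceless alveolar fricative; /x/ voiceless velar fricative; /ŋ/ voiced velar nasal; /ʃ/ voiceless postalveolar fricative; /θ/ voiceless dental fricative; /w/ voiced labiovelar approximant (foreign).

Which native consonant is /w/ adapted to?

/j/ is closest: same manner (approximant), place distance 2 (labiovelar→palatal), same voicing; total 2. Next closest is /g/ at distance 5.

j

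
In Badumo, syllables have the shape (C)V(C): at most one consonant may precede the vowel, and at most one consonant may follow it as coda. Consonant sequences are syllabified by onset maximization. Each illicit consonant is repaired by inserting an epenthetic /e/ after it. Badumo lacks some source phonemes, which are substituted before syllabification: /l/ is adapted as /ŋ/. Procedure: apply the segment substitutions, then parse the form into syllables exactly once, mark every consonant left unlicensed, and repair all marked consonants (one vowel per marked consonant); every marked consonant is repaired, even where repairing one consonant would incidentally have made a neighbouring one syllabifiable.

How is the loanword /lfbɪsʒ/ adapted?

Substitution: /l/ → /ŋ/, giving /ŋfbɪsʒ/.
Under (C)V(C), the unsyllabifiable consonants are /ŋ/, /f/, /ʒ/ (at most one coda consonant is licensed; onsets are limited to one consonant).
Each unlicensed consonant becomes the onset of a new syllable: /ŋ/ → /ŋe/, /f/ → /fe/, /ʒ/ → /ʒe/.

ŋefebɪsʒe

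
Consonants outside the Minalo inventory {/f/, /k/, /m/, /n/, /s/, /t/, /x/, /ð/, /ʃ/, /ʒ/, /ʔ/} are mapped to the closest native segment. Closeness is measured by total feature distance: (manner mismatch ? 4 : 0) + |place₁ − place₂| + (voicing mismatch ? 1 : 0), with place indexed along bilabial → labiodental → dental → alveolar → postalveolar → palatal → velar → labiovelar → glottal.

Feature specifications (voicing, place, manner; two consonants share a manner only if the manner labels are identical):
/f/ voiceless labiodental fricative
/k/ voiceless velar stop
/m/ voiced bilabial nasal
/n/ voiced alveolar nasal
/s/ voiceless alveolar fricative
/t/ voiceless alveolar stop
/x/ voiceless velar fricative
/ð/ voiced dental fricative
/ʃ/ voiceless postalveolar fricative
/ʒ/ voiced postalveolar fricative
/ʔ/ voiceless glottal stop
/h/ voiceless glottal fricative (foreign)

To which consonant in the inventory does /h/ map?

x

/x/ is closest: same manner (fricative), place distance 2 (glottal→velar), same voicing; total 2. Next closest is /ʃ/ at distance 4.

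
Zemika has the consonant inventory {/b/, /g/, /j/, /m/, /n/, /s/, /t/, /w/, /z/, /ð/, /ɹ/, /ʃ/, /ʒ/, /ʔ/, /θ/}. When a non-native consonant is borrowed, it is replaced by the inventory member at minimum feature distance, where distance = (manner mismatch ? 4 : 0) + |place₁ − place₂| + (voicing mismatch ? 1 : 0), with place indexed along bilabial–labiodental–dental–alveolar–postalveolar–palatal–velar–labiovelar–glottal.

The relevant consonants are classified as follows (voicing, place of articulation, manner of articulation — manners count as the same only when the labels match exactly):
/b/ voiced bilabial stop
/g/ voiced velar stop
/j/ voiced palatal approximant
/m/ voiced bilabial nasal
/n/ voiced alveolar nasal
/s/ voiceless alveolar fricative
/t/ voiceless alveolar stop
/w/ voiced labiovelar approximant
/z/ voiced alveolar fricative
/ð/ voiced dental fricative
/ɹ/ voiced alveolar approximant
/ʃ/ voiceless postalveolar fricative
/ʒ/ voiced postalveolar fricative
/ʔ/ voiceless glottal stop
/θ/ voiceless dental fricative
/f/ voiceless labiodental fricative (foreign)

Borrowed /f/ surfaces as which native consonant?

/θ/ is closest: same manner (fricative), place distance 1 (labiodental→dental), same voicing; total 1. Next closest is /s/ at distance 2.

θ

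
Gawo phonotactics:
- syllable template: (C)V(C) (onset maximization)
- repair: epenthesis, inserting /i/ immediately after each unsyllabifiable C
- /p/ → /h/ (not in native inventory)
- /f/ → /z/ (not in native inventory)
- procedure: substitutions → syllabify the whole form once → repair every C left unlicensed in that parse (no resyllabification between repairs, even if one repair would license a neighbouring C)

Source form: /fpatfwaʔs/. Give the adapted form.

Substitution: /f/ → /z/, /p/ → /h/, giving /zhatzwaʔs/.
The consonants /z/, /z/, /s/ cannot be parsed into a legal (C)V(C) syllable (at most one coda consonant is licensed; onsets are limited to one consonant).
Epenthesis after each stranded consonant: /z/ → /zi/, /z/ → /zi/, /s/ → /si/.

zihatziwaʔsi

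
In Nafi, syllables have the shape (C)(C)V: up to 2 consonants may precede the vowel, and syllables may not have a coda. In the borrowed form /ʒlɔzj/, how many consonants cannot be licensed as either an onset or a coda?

2

The consonants /z/, /j/ cannot be parsed into a legal (C)(C)V syllable (no codas are permitted; onsets may contain at most 2 consonants).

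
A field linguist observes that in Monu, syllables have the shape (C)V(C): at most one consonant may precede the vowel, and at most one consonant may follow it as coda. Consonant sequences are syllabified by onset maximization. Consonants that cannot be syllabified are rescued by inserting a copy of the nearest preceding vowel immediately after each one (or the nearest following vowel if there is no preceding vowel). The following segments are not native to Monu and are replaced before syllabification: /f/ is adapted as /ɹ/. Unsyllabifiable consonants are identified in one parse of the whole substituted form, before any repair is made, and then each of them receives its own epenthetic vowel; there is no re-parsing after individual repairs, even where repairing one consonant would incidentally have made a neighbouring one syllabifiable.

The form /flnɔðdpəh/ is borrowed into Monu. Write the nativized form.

Substitution: /f/ → /ɹ/, giving /ɹlnɔðdpəh/.
The consonants /ɹ/, /l/, /d/ cannot be parsed into a legal (C)V(C) syllable (at most one coda consonant is licensed; onsets are limited to one consonant).
Epenthesis after each stranded consonant: /ɹ/ → /ɹɔ/, /l/ → /lɔ/, /d/ → /dɔ/.

ɹɔlɔnɔðdɔpəh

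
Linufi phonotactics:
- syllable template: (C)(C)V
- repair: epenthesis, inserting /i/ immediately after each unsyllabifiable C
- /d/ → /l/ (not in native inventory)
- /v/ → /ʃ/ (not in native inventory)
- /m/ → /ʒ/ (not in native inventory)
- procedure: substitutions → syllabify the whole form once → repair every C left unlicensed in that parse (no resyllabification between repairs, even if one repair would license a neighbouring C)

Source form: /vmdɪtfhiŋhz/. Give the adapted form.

Substitution: /v/ → /ʃ/, /m/ → /ʒ/, /d/ → /l/, giving /ʃʒlɪtfhiŋhz/.
The consonants /ʃ/, /t/, /ŋ/, /h/, /z/ cannot be parsed into a legal (C)(C)V syllable (no codas are permitted; onsets may contain at most 2 consonants).
Each unlicensed consonant becomes the onset of a new syllable: /ʃ/ → /ʃi/, /t/ → /ti/, /ŋ/ → /ŋi/, /h/ → /hi/, /z/ → /zi/.

ʃiʒlɪtifhiŋihizi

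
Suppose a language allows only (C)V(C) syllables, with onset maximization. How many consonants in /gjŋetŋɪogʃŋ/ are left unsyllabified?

Under (C)V(C), the unsyllabifiable consonants are /g/, /j/, /ʃ/, /ŋ/ (at most one coda consonant is licensed; onsets are limited to one consonant).

4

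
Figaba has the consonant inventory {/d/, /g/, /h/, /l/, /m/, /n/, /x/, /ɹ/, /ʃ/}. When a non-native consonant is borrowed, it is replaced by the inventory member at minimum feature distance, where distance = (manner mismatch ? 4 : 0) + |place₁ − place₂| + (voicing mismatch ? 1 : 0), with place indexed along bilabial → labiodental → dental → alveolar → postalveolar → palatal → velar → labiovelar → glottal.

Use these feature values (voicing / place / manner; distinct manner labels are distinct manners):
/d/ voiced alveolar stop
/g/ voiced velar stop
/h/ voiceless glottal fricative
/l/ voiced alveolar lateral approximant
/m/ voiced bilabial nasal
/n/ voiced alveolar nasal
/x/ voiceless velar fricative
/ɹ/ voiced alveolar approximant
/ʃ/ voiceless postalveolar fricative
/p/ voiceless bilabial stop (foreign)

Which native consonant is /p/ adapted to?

d

/d/ is closest: same manner (stop), place distance 3 (bilabial→alveolar), voicing differs (+1); total 4. Next closest is /m/ at distance 5.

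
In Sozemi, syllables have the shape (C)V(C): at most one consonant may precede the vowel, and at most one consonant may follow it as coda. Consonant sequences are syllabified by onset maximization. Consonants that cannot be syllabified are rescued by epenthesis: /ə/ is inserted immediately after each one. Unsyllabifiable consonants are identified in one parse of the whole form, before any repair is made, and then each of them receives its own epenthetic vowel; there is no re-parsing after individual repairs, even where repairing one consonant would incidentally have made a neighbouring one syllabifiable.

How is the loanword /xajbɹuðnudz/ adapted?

xajbəɹuðnudzə

Under (C)V(C), the unsyllabifiable consonants are /b/, /z/ (at most one coda consonant is licensed; onsets are limited to one consonant).
Epenthesis after each stranded consonant: /b/ → /bə/, /z/ → /zə/.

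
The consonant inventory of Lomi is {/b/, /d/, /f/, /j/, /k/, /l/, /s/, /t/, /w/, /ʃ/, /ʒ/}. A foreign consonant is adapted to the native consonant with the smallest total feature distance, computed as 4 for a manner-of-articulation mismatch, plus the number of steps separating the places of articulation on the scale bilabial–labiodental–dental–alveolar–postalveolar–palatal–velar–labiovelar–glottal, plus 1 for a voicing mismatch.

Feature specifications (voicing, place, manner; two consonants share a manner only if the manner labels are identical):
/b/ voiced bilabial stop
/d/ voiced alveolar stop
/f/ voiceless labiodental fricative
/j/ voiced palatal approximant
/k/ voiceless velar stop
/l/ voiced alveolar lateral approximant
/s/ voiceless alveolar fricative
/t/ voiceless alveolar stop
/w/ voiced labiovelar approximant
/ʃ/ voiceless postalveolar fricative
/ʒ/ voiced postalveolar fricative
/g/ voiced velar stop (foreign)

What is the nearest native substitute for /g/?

k

/k/ is closest: same manner (stop), place distance 0 (velar→velar), voicing differs (+1); total 1. Next closest is /d/ at distance 3.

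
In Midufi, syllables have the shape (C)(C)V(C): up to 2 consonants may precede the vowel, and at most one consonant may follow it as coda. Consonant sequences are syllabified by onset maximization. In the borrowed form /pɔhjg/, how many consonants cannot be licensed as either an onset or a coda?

Under (C)(C)V(C), the unsyllabifiable consonants are /j/, /g/ (at most one coda consonant is licensed; onsets may contain at most 2 consonants).

2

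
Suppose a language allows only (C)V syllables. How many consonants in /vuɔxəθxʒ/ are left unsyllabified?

3

Syllabifying with onset maximization leaves /θ/, /x/, /ʒ/ stranded (no codas are permitted; onsets are limited to one consonant).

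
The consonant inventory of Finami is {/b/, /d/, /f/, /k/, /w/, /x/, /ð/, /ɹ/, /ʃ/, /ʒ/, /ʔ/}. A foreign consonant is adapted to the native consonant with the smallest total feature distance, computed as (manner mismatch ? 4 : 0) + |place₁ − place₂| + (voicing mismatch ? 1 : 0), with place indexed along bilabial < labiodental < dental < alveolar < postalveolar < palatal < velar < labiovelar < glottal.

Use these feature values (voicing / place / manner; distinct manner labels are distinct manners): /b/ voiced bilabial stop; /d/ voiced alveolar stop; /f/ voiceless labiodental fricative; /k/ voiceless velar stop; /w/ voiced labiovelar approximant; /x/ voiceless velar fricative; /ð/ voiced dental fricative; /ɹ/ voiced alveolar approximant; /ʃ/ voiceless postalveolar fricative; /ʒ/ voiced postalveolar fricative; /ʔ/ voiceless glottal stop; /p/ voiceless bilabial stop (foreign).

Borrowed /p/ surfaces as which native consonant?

b

/b/ is closest: same manner (stop), place distance 0 (bilabial→bilabial), voicing differs (+1); total 1. Next closest is /d/ at distance 4.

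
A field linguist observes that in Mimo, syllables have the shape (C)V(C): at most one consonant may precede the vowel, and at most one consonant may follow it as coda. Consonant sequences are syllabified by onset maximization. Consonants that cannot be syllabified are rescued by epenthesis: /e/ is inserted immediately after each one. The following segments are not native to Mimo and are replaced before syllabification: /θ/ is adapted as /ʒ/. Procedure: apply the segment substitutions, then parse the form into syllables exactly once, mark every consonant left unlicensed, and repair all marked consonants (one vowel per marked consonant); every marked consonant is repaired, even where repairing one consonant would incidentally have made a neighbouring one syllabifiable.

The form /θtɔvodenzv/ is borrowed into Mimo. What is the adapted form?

ʒetɔvodenzeve

Substitution: /θ/ → /ʒ/, giving /ʒtɔvodenzv/.
The consonants /ʒ/, /z/, /v/ cannot be parsed into a legal (C)V(C) syllable (at most one coda consonant is licensed; onsets are limited to one consonant).
Inserting the epenthetic vowel yields /ʒ/ → /ʒe/, /z/ → /ze/, /v/ → /ve/.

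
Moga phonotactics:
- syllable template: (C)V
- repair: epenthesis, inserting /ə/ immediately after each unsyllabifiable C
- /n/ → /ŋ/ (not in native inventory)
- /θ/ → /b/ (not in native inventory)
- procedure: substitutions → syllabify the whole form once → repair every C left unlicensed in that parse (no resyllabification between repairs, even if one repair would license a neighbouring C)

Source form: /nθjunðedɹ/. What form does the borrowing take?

ŋəbəjuŋəðedəɹə

Substitution: /n/ → /ŋ/, /θ/ → /b/, giving /ŋbjuŋðedɹ/.
Under (C)V, the unsyllabifiable consonants are /ŋ/, /b/, /ŋ/, /d/, /ɹ/ (no codas are permitted; onsets are limited to one consonant).
Epenthesis after each stranded consonant: /ŋ/ → /ŋə/, /b/ → /bə/, /ŋ/ → /ŋə/, /d/ → /də/, /ɹ/ → /ɹə/.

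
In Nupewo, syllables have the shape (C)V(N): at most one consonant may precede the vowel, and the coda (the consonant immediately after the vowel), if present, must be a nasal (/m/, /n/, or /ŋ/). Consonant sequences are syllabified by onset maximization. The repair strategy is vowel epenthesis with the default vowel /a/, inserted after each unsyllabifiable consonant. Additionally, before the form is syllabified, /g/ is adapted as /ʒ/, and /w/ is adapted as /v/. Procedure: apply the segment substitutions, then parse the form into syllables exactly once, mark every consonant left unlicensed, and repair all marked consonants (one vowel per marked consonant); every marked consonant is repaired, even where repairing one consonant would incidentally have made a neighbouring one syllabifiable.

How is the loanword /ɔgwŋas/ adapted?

ɔʒavaŋasa

Substitution: /g/ → /ʒ/, /w/ → /v/, giving /ɔʒvŋas/.
The consonants /ʒ/, /v/, /s/ cannot be parsed into a legal (C)V(N) syllable (only a nasal (/m/, /n/, or /ŋ/) is licensed in coda position; onsets are limited to one consonant).
Each unlicensed consonant becomes the onset of a new syllable: /ʒ/ → /ʒa/, /v/ → /va/, /s/ → /sa/.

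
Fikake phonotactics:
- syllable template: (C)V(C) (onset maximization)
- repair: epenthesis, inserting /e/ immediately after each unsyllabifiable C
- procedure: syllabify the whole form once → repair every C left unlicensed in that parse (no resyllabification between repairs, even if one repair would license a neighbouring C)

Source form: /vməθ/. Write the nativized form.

The consonants /v/ cannot be parsed into a legal (C)V(C) syllable (at most one coda consonant is licensed; onsets are limited to one consonant).
Epenthesis after each stranded consonant: /v/ → /ve/.

veməθ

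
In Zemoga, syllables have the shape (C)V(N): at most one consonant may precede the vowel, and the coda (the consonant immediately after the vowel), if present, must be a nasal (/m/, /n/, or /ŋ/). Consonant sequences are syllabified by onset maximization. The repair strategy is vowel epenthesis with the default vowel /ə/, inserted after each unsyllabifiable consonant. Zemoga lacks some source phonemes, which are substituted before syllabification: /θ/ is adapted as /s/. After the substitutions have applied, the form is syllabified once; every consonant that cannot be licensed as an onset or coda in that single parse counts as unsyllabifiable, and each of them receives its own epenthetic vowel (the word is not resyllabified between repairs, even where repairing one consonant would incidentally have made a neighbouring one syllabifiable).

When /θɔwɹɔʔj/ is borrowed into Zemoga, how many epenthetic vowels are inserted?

After substitution the input is /sɔwɹɔʔj/.
The unsyllabifiable consonants are /w/, /ʔ/, /j/; each receives one epenthetic vowel.

3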